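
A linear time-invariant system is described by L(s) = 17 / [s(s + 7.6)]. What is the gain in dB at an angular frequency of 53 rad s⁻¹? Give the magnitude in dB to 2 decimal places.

-44.45 dB

|j53 + 7.6| = √(53² + 7.6²) = 53.54
|j53| = 53
|L(j53)| = 17 / (53.54 × 53) = 0.0059907
20 log₁₀(0.0059907) = -44.450 dB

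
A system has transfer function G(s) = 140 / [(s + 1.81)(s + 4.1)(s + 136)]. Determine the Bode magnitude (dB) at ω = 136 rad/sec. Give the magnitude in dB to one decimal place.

|j136 + 1.81| = √(136² + 1.81²) = 136
|j136 + 4.1| = √(136² + 4.1²) = 136.1
|j136 + 136| = √(136² + 136²) = 192.3
|G(j136)| = 140 / (136 × 136.1 × 192.3) = 3.9333e-05
20 log₁₀(3.9333e-05) = -88.10 dB

-88.1 dB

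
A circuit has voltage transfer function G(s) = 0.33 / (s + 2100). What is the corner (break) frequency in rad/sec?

The single real pole at s = −2100 gives a corner at ω = 2100 rad/sec.

2100 rad/sec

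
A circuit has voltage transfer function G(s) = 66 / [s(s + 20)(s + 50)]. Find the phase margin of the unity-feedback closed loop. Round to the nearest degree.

90°

Gain crossover: |G(jω)| = 1 at ω ≈ 0.066 rad s⁻¹.
∠G(j0.066) = −90° − arctan(0.066/20) − arctan(0.066/50) ≈ -90.26°
PM = 180° + (-90.26°) = 89.74°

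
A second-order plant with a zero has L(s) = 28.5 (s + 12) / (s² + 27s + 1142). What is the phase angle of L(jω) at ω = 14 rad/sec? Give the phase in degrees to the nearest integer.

28 deg

∠(j14 + 12) = arctan(14/12) = 49.40°
∠[(j14)² + 27(j14) + 1142] = ∠[946 + j378] = 21.78°
∠L(j14) = 49.40° − 21.78° = 27.62°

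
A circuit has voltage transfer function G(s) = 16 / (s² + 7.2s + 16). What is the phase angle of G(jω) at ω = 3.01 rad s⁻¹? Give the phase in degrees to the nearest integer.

∠[(j3.01)² + 7.2(j3.01) + 16] = ∠[6.9399 + j21.672] = 72.24°
∠G(j3.01) = −72.24° = -72.24°

-72°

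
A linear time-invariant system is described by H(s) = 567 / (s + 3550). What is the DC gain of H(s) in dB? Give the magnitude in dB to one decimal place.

H(0) = 567 / 3550 = 0.15972
20 log₁₀(0.15972) = -15.93 dB

-15.9 dB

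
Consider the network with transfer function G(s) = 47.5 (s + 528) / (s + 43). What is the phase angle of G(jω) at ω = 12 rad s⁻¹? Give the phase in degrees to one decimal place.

-14.3 deg

∠(j12 + 528) = arctan(12/528) = 1.30°
∠(j12 + 43) = arctan(12/43) = 15.59°
∠G(j12) = 1.30° − 15.59° = -14.29°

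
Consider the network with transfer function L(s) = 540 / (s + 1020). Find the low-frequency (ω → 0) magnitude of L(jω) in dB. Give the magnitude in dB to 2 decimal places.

L(0) = 540 / 1020 = 0.52941
20 log₁₀(0.52941) = -5.524 dB

-5.52 dB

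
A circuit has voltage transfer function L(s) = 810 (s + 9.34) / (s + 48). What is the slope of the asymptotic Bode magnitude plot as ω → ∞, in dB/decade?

0 dB/decade

With 1 zero and 1 pole, the high-frequency asymptotic slope is 20 × (1 − 1) = 0 dB/decade.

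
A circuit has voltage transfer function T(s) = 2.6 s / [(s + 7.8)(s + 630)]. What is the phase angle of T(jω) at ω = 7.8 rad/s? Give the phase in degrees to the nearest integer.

∠(j7.8) = 90.00°
∠(j7.8 + 7.8) = arctan(7.8/7.8) = 45.00°
∠(j7.8 + 630) = arctan(7.8/630) = 0.71°
∠T(j7.8) = 90.00° − (45.00° + 0.71°) = 44.29°

44 deg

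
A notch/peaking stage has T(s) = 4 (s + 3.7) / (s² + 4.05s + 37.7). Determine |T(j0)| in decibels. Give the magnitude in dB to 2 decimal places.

T(0) = 4 × 3.7 / 37.7 = 0.39257
20 log₁₀(0.39257) = -8.122 dB

-8.12 dB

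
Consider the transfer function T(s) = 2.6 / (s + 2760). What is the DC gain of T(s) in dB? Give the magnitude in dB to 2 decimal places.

-60.52 dB

T(0) = 2.6 / 2760 = 0.00094203
20 log₁₀(0.00094203) = -60.519 dB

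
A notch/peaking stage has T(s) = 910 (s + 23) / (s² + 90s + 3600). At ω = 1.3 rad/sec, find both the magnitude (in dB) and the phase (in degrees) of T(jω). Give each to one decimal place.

|T| = 15.3 dB, ∠T = 1.4°

|j1.3 + 23| = √(1.3² + 23²) = 23.04
|(j1.3)² + 90(j1.3) + 3600| = |3598.3 + j117| = 3600
|T(j1.3)| = 910 × 23.04 / 3600 = 5.8228
20 log₁₀(5.8228) = 15.30 dB
∠(j1.3 + 23) = arctan(1.3/23) = 3.24°
∠[(j1.3)² + 90(j1.3) + 3600] = ∠[3598.3 + j117] = 1.86°
∠T(j1.3) = 3.24° − 1.86° = 1.37°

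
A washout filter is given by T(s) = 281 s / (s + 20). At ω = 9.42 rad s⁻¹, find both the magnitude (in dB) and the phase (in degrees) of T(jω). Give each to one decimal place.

|T| = 41.6 dB, ∠T = 64.8°

|j9.42| = 9.42
|j9.42 + 20| = √(9.42² + 20²) = 22.11
|T(j9.42)| = 281 × 9.42 / 22.11 = 119.73
20 log₁₀(119.73) = 41.56 dB
∠(j9.42) = 90.00°
∠(j9.42 + 20) = arctan(9.42/20) = 25.22°
∠T(j9.42) = 90.00° − 25.22° = 64.78°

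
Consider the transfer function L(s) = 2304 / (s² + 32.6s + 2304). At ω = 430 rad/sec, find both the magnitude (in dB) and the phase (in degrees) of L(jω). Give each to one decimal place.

|L| = -38.0 dB, ∠L = -175.6°

|(j430)² + 32.6(j430) + 2304| = |-1.826e+05 + j14018| = 1.831e+05
|L(j430)| = 2304 / 1.831e+05 = 0.012581
20 log₁₀(0.012581) = -38.01 dB
∠[(j430)² + 32.6(j430) + 2304] = ∠[-1.826e+05 + j14018] = 175.61°
∠L(j430) = −175.61° = -175.61°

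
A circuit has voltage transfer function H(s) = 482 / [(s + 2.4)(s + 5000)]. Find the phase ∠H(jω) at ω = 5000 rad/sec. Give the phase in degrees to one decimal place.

-135.0 deg

∠(j5000 + 2.4) = arctan(5000/2.4) = 89.97°
∠(j5000 + 5000) = arctan(5000/5000) = 45.00°
∠H(j5000) = − (89.97° + 45.00°) = -134.97°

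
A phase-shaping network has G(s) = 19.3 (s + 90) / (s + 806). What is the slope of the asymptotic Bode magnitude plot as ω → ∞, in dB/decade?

With 1 zero and 1 pole, the high-frequency asymptotic slope is 20 × (1 − 1) = 0 dB/decade.

0 dB/decade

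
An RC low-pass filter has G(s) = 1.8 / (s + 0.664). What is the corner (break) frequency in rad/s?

The single real pole at s = −0.664 gives a corner at ω = 0.664 rad/s.

0.664 rad/s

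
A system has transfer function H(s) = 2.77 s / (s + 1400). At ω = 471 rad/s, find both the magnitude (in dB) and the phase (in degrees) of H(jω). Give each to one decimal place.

|j471| = 471
|j471 + 1400| = √(471² + 1400²) = 1477
|H(j471)| = 2.77 × 471 / 1477 = 0.88326
20 log₁₀(0.88326) = -1.08 dB
∠(j471) = 90.00°
∠(j471 + 1400) = arctan(471/1400) = 18.59°
∠H(j471) = 90.00° − 18.59° = 71.41°

|H| = -1.1 dB, ∠H = 71.4°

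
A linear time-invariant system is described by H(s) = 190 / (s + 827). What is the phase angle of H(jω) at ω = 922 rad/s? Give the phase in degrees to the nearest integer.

-48 deg

∠(j922 + 827) = arctan(922/827) = 48.11°
∠H(j922) = −48.11° = -48.11°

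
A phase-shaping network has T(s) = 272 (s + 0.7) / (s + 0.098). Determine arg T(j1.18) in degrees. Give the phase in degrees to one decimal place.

∠(j1.18 + 0.7) = arctan(1.18/0.7) = 59.32°
∠(j1.18 + 0.098) = arctan(1.18/0.098) = 85.25°
∠T(j1.18) = 59.32° − 85.25° = -25.93°

-25.9°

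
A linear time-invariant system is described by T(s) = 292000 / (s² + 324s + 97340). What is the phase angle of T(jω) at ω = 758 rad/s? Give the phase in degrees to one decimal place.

-152.8°

∠[(j758)² + 324(j758) + 97340] = ∠[-4.7722e+05 + j2.4559e+05] = 152.77°
∠T(j758) = −152.77° = -152.77°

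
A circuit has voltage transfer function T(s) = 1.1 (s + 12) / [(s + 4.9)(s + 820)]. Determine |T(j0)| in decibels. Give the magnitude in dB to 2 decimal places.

-49.67 dB

T(0) = 1.1 × 12 / (4.9 × 820) = 0.0032852
20 log₁₀(0.0032852) = -49.669 dB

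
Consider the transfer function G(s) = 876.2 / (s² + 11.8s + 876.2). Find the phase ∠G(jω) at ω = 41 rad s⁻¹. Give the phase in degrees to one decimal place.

-149.0°

∠[(j41)² + 11.8(j41) + 876.2] = ∠[-804.8 + j483.8] = 148.99°
∠G(j41) = −148.99° = -148.99°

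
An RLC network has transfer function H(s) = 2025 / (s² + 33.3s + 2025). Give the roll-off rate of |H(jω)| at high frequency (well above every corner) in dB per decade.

-40 dB/decade

With 0 zeros and 2 poles, the high-frequency asymptotic slope is 20 × (0 − 2) = -40 dB/decade.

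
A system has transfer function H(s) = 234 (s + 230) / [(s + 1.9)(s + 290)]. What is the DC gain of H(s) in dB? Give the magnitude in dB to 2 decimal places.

39.80 dB

H(0) = 234 × 230 / (1.9 × 290) = 97.677
20 log₁₀(97.677) = 39.796 dB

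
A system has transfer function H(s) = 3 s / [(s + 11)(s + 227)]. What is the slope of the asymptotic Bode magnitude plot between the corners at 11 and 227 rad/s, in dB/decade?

0 dB/decade

In this band the factors already past their corner are: 1 differentiator zero, pole at 11; net slope = 0 dB/decade.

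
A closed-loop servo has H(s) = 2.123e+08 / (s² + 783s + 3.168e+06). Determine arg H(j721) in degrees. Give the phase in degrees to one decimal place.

-12.0°

∠[(j721)² + 783(j721) + 3.168e+06] = ∠[2.6482e+06 + j5.6454e+05] = 12.03°
∠H(j721) = −12.03° = -12.03°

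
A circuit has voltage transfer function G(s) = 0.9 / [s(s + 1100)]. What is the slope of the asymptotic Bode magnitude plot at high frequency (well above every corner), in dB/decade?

-40 dB/decade

With 0 zeros and 2 poles, the high-frequency asymptotic slope is 20 × (0 − 2) = -40 dB/decade.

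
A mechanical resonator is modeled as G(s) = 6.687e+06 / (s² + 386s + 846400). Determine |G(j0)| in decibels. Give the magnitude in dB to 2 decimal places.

17.95 dB

G(0) = 6.687e+06 / 846400 = 7.9005
20 log₁₀(7.9005) = 17.953 dB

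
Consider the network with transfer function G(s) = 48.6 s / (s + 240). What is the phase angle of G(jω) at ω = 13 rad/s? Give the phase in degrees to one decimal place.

∠(j13) = 90.00°
∠(j13 + 240) = arctan(13/240) = 3.10°
∠G(j13) = 90.00° − 3.10° = 86.90°

86.9 deg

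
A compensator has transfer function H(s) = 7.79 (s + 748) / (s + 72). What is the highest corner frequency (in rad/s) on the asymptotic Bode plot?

Break frequencies occur at each pole and zero magnitude: 72 rad/s, 748 rad/s.
The highest is 748 rad/s.

748 rad/s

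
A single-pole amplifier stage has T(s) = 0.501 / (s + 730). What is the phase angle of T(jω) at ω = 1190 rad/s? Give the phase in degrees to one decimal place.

-58.5 deg

∠(j1190 + 730) = arctan(1190/730) = 58.47°
∠T(j1190) = −58.47° = -58.47°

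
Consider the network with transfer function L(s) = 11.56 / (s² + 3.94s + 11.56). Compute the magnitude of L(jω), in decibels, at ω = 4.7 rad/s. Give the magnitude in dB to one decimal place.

|(j4.7)² + 3.94(j4.7) + 11.56| = |-10.53 + j18.518| = 21.3
|L(j4.7)| = 11.56 / 21.3 = 0.54266
20 log₁₀(0.54266) = -5.31 dB

-5.3 dB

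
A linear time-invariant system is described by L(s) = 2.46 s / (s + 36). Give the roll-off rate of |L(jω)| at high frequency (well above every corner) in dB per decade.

With 1 zero and 1 pole, the high-frequency asymptotic slope is 20 × (1 − 1) = 0 dB/decade.

0 dB/decade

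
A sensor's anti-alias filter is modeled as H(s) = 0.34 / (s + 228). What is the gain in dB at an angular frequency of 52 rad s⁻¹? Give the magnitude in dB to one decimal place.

-56.7 dB

|j52 + 228| = √(52² + 228²) = 233.9
|H(j52)| = 0.34 / 233.9 = 0.0014539
20 log₁₀(0.0014539) = -56.75 dB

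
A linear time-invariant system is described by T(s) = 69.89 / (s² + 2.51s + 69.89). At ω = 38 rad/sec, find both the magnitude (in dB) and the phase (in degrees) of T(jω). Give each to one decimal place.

|(j38)² + 2.51(j38) + 69.89| = |-1374.1 + j95.38| = 1377
|T(j38)| = 69.89 / 1377 = 0.05074
20 log₁₀(0.05074) = -25.89 dB
∠[(j38)² + 2.51(j38) + 69.89] = ∠[-1374.1 + j95.38] = 176.03°
∠T(j38) = −176.03° = -176.03°

|T| = -25.9 dB, ∠T = -176.0°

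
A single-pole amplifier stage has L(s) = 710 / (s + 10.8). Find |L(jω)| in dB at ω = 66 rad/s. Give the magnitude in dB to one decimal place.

|j66 + 10.8| = √(66² + 10.8²) = 66.88
|L(j66)| = 710 / 66.88 = 10.616
20 log₁₀(10.616) = 20.52 dB

20.5 dB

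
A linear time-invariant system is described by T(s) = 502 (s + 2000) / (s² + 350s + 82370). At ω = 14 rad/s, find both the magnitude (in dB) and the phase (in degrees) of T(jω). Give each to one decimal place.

|T| = 21.7 dB, ∠T = -3.0°

|j14 + 2000| = √(14² + 2000²) = 2000
|(j14)² + 350(j14) + 82370| = |82174 + j4900| = 8.232e+04
|T(j14)| = 502 × 2000 / 8.232e+04 = 12.197
20 log₁₀(12.197) = 21.72 dB
∠(j14 + 2000) = arctan(14/2000) = 0.40°
∠[(j14)² + 350(j14) + 82370] = ∠[82174 + j4900] = 3.41°
∠T(j14) = 0.40° − 3.41° = -3.01°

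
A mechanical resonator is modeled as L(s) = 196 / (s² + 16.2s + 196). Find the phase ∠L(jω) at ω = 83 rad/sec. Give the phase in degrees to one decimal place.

∠[(j83)² + 16.2(j83) + 196] = ∠[-6693 + j1344.6] = 168.64°
∠L(j83) = −168.64° = -168.64°

-168.6°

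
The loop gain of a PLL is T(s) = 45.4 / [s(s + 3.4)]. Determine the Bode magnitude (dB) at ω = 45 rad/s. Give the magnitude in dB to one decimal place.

|j45 + 3.4| = √(45² + 3.4²) = 45.13
|j45| = 45
|T(j45)| = 45.4 / (45.13 × 45) = 0.022356
20 log₁₀(0.022356) = -33.01 dB

-33.0 dB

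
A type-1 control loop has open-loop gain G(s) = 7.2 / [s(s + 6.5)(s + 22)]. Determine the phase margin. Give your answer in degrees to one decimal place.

Gain crossover: |G(jω)| = 1 at ω ≈ 0.0503 rad/s.
∠G(j0.0503) = −90° − arctan(0.0503/6.5) − arctan(0.0503/22) ≈ -90.57°
PM = 180° + (-90.57°) = 89.43°

89.4°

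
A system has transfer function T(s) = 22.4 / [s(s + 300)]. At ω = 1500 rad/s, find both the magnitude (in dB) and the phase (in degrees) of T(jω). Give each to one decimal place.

|T| = -100.2 dB, ∠T = -168.7 deg

|j1500 + 300| = √(1500² + 300²) = 1530
|j1500| = 1500
|T(j1500)| = 22.4 / (1530 × 1500) = 9.7622e-06
20 log₁₀(9.7622e-06) = -100.21 dB
∠(j1500 + 300) = arctan(1500/300) = 78.69°
∠(j1500) = 90.00°
∠T(j1500) = − (78.69° + 90.00°) = -168.69°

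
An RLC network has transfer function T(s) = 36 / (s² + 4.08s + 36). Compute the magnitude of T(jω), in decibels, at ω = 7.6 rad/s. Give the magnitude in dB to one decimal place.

-0.4 dB

|(j7.6)² + 4.08(j7.6) + 36| = |-21.76 + j31.008| = 37.88
|T(j7.6)| = 36 / 37.88 = 0.95034
20 log₁₀(0.95034) = -0.44 dB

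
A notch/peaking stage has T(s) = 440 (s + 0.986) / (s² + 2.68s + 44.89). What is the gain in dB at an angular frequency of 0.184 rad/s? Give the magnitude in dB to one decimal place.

19.9 dB

|j0.184 + 0.986| = √(0.184² + 0.986²) = 1.003
|(j0.184)² + 2.68(j0.184) + 44.89| = |44.856 + j0.49312| = 44.86
|T(j0.184)| = 440 × 1.003 / 44.86 = 9.8382
20 log₁₀(9.8382) = 19.86 dB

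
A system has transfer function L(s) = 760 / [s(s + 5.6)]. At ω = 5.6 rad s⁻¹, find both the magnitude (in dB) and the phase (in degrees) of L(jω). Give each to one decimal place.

|j5.6 + 5.6| = √(5.6² + 5.6²) = 7.92
|j5.6| = 5.6
|L(j5.6)| = 760 / (7.92 × 5.6) = 17.137
20 log₁₀(17.137) = 24.68 dB
∠(j5.6 + 5.6) = arctan(5.6/5.6) = 45.00°
∠(j5.6) = 90.00°
∠L(j5.6) = − (45.00° + 90.00°) = -135.00°

|L| = 24.7 dB, ∠L = -135.0 deg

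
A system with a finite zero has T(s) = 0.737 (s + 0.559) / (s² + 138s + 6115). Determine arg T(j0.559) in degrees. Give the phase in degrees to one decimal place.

∠(j0.559 + 0.559) = arctan(0.559/0.559) = 45.00°
∠[(j0.559)² + 138(j0.559) + 6115] = ∠[6114.7 + j77.142] = 0.72°
∠T(j0.559) = 45.00° − 0.72° = 44.28°

44.3 deg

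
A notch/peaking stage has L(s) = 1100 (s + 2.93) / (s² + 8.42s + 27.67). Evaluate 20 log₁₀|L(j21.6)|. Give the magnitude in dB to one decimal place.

|j21.6 + 2.93| = √(21.6² + 2.93²) = 21.8
|(j21.6)² + 8.42(j21.6) + 27.67| = |-438.89 + j181.87| = 475.1
|L(j21.6)| = 1100 × 21.8 / 475.1 = 50.471
20 log₁₀(50.471) = 34.06 dB

34.1 dB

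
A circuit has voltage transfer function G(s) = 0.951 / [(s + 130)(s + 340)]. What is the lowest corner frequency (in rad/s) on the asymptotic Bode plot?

130 rad/s

Break frequencies occur at each pole and zero magnitude: 130 rad/s, 340 rad/s.
The lowest is 130 rad/s.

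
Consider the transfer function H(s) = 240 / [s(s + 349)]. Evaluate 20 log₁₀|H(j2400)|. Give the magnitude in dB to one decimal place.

|j2400 + 349| = √(2400² + 349²) = 2425
|j2400| = 2400
|H(j2400)| = 240 / (2425 × 2400) = 4.1233e-05
20 log₁₀(4.1233e-05) = -87.70 dB

-87.7 dB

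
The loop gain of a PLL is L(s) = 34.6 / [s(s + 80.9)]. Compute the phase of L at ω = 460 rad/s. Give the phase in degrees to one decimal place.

-170.0°

∠(j460 + 80.9) = arctan(460/80.9) = 80.03°
∠(j460) = 90.00°
∠L(j460) = − (80.03° + 90.00°) = -170.03°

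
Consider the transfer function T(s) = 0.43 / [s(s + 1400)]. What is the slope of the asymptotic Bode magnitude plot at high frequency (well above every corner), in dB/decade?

-40 dB/decade

With 0 zeros and 2 poles, the high-frequency asymptotic slope is 20 × (0 − 2) = -40 dB/decade.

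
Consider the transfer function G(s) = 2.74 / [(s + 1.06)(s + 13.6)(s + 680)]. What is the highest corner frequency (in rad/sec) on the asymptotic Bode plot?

Break frequencies occur at each pole and zero magnitude: 1.06 rad/sec, 13.6 rad/sec, 680 rad/sec.
The highest is 680 rad/sec.

680 rad/sec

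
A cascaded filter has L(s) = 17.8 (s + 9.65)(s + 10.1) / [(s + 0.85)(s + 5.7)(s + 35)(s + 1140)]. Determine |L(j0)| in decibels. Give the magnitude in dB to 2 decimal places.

L(0) = 17.8 × 9.65 × 10.1 / (0.85 × 5.7 × 35 × 1140) = 0.0089743
20 log₁₀(0.0089743) = -40.940 dB

-40.94 dB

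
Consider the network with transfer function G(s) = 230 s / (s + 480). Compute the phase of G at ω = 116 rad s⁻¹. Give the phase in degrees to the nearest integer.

∠(j116) = 90.00°
∠(j116 + 480) = arctan(116/480) = 13.59°
∠G(j116) = 90.00° − 13.59° = 76.41°

76°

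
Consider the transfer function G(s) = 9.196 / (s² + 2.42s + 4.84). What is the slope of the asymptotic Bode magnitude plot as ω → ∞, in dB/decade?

-40 dB/decade

With 0 zeros and 2 poles, the high-frequency asymptotic slope is 20 × (0 − 2) = -40 dB/decade.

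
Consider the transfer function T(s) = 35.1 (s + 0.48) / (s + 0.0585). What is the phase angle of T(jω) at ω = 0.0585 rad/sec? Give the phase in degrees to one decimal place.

-38.1°

∠(j0.0585 + 0.48) = arctan(0.0585/0.48) = 6.95°
∠(j0.0585 + 0.0585) = arctan(0.0585/0.0585) = 45.00°
∠T(j0.0585) = 6.95° − 45.00° = -38.05°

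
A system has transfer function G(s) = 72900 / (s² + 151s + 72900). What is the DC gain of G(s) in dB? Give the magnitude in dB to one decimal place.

G(0) = 72900 / 72900 = 1
20 log₁₀(1) = 0.00 dB

0.0 dB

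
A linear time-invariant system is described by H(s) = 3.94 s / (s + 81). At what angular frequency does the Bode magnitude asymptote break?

81 rad/s

The single real pole at s = −81 gives a corner at ω = 81 rad/s.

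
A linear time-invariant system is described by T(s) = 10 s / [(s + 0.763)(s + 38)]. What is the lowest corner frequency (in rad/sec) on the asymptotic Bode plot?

Break frequencies occur at each pole and zero magnitude: 0.763 rad/sec, 38 rad/sec.
The lowest is 0.763 rad/sec.

0.763 rad/sec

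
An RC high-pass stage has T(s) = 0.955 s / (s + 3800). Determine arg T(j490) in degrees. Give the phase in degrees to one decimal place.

∠(j490) = 90.00°
∠(j490 + 3800) = arctan(490/3800) = 7.35°
∠T(j490) = 90.00° − 7.35° = 82.65°

82.7°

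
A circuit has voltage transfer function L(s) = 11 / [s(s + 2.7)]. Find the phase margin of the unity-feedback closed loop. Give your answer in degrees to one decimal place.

43.8 deg

Gain crossover: |L(jω)| = 1 at ω ≈ 2.82 rad s⁻¹.
∠L(j2.82) = −90° − arctan(2.82/2.7) ≈ -136.23°
PM = 180° + (-136.23°) = 43.77°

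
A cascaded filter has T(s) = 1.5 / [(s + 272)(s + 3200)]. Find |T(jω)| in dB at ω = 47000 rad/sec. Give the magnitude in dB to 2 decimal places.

|j47000 + 272| = √(47000² + 272²) = 4.7e+04
|j47000 + 3200| = √(47000² + 3200²) = 4.711e+04
|T(j47000)| = 1.5 / (4.7e+04 × 4.711e+04) = 6.7746e-10
20 log₁₀(6.7746e-10) = -183.382 dB

-183.38 dB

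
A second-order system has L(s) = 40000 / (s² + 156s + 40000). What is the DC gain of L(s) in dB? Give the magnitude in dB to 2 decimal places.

0.00 dB

L(0) = 40000 / 40000 = 1
20 log₁₀(1) = 0.000 dB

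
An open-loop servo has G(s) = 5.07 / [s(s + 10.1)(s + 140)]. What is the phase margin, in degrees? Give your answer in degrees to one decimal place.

Gain crossover: |G(jω)| = 1 at ω ≈ 0.00359 rad s⁻¹.
∠G(j0.00359) = −90° − arctan(0.00359/10.1) − arctan(0.00359/140) ≈ -90.02°
PM = 180° + (-90.02°) = 89.98°

90.0 deg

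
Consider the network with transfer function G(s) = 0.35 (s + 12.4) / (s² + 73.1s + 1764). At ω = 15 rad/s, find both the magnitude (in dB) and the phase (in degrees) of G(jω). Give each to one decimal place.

|G| = -48.9 dB, ∠G = 15.0°

|j15 + 12.4| = √(15² + 12.4²) = 19.46
|(j15)² + 73.1(j15) + 1764| = |1539 + j1096.5| = 1890
|G(j15)| = 0.35 × 19.46 / 1890 = 0.0036047
20 log₁₀(0.0036047) = -48.86 dB
∠(j15 + 12.4) = arctan(15/12.4) = 50.42°
∠[(j15)² + 73.1(j15) + 1764] = ∠[1539 + j1096.5] = 35.47°
∠G(j15) = 50.42° − 35.47° = 14.95°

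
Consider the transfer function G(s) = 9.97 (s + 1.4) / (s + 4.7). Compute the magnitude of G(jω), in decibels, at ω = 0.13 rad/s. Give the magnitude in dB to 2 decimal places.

|j0.13 + 1.4| = √(0.13² + 1.4²) = 1.406
|j0.13 + 4.7| = √(0.13² + 4.7²) = 4.702
|G(j0.13)| = 9.97 × 1.406 / 4.702 = 2.9814
20 log₁₀(2.9814) = 9.488 dB

9.49 dB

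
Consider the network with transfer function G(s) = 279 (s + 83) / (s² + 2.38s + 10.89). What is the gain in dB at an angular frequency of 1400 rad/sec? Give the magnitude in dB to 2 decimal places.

|j1400 + 83| = √(1400² + 83²) = 1402
|(j1400)² + 2.38(j1400) + 10.89| = |-1.96e+06 + j3332| = 1.96e+06
|G(j1400)| = 279 × 1402 / 1.96e+06 = 0.19964
20 log₁₀(0.19964) = -13.995 dB

-14.00 dB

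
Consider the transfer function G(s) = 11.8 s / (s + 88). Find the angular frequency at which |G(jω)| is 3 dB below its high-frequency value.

88 rad/s

For a single-pole high-pass, the −3 dB point is at the pole: ω = 88 rad/s.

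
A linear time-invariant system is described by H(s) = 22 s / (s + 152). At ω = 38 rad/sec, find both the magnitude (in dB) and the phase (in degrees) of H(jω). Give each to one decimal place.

|j38| = 38
|j38 + 152| = √(38² + 152²) = 156.7
|H(j38)| = 22 × 38 / 156.7 = 5.3358
20 log₁₀(5.3358) = 14.54 dB
∠(j38) = 90.00°
∠(j38 + 152) = arctan(38/152) = 14.04°
∠H(j38) = 90.00° − 14.04° = 75.96°

|H| = 14.5 dB, ∠H = 76.0°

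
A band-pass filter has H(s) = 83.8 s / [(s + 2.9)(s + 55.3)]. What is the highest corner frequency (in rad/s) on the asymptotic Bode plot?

55.3 rad/s

Break frequencies occur at each pole and zero magnitude: 2.9 rad/s, 55.3 rad/s.
The highest is 55.3 rad/s.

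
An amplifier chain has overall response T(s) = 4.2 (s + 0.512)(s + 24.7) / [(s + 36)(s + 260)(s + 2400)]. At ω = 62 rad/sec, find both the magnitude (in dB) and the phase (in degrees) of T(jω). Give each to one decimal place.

|j62 + 0.512| = √(62² + 0.512²) = 62
|j62 + 24.7| = √(62² + 24.7²) = 66.74
|j62 + 36| = √(62² + 36²) = 71.69
|j62 + 260| = √(62² + 260²) = 267.3
|j62 + 2400| = √(62² + 2400²) = 2401
|T(j62)| = 4.2 × 62 × 66.74 / (71.69 × 267.3 × 2401) = 0.00037776
20 log₁₀(0.00037776) = -68.46 dB
∠(j62 + 0.512) = arctan(62/0.512) = 89.53°
∠(j62 + 24.7) = arctan(62/24.7) = 68.28°
∠(j62 + 36) = arctan(62/36) = 59.86°
∠(j62 + 260) = arctan(62/260) = 13.41°
∠(j62 + 2400) = arctan(62/2400) = 1.48°
∠T(j62) = 89.53° + 68.28° − (59.86° + 13.41° + 1.48°) = 83.05°

|T| = -68.5 dB, ∠T = 83.1°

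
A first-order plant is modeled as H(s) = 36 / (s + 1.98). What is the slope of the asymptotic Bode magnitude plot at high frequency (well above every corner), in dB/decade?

With 0 zeros and 1 pole, the high-frequency asymptotic slope is 20 × (0 − 1) = -20 dB/decade.

-20 dB/decade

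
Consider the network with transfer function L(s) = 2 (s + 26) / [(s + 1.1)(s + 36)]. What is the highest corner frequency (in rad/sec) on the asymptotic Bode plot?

Break frequencies occur at each pole and zero magnitude: 1.1 rad/sec, 26 rad/sec, 36 rad/sec.
The highest is 36 rad/sec.

36 rad/sec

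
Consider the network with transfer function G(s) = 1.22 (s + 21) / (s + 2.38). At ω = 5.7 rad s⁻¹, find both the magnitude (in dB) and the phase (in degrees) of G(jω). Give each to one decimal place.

|G| = 12.7 dB, ∠G = -52.2 deg

|j5.7 + 21| = √(5.7² + 21²) = 21.76
|j5.7 + 2.38| = √(5.7² + 2.38²) = 6.177
|G(j5.7)| = 1.22 × 21.76 / 6.177 = 4.2978
20 log₁₀(4.2978) = 12.66 dB
∠(j5.7 + 21) = arctan(5.7/21) = 15.19°
∠(j5.7 + 2.38) = arctan(5.7/2.38) = 67.34°
∠G(j5.7) = 15.19° − 67.34° = -52.15°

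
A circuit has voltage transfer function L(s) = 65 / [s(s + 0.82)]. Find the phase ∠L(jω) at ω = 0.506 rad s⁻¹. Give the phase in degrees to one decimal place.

-121.7 deg

∠(j0.506 + 0.82) = arctan(0.506/0.82) = 31.68°
∠(j0.506) = 90.00°
∠L(j0.506) = − (31.68° + 90.00°) = -121.68°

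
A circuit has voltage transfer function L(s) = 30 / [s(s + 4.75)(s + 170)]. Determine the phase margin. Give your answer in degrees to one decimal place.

Gain crossover: |L(jω)| = 1 at ω ≈ 0.0372 rad/s.
∠L(j0.0372) = −90° − arctan(0.0372/4.75) − arctan(0.0372/170) ≈ -90.46°
PM = 180° + (-90.46°) = 89.54°

89.5°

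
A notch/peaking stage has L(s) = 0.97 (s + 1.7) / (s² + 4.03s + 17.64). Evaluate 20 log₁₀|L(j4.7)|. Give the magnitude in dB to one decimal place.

|j4.7 + 1.7| = √(4.7² + 1.7²) = 4.998
|(j4.7)² + 4.03(j4.7) + 17.64| = |-4.45 + j18.941| = 19.46
|L(j4.7)| = 0.97 × 4.998 / 19.46 = 0.24917
20 log₁₀(0.24917) = -12.07 dB

-12.1 dB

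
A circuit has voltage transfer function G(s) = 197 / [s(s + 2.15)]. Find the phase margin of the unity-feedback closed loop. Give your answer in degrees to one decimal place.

8.8 deg

Gain crossover: |G(jω)| = 1 at ω ≈ 14 rad s⁻¹.
∠G(j14) = −90° − arctan(14/2.15) ≈ -171.24°
PM = 180° + (-171.24°) = 8.76°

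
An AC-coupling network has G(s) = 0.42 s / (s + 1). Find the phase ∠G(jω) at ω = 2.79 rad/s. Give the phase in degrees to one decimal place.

19.7 deg

∠(j2.79) = 90.00°
∠(j2.79 + 1) = arctan(2.79/1) = 70.28°
∠G(j2.79) = 90.00° − 70.28° = 19.72°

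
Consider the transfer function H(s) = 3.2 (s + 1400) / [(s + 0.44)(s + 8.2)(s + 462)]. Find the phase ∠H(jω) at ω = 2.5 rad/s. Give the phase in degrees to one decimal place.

-97.2°

∠(j2.5 + 1400) = arctan(2.5/1400) = 0.10°
∠(j2.5 + 0.44) = arctan(2.5/0.44) = 80.02°
∠(j2.5 + 8.2) = arctan(2.5/8.2) = 16.96°
∠(j2.5 + 462) = arctan(2.5/462) = 0.31°
∠H(j2.5) = 0.10° − (80.02° + 16.96° + 0.31°) = -97.18°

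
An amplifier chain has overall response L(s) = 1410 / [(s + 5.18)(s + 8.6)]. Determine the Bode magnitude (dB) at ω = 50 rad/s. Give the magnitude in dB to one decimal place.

|j50 + 5.18| = √(50² + 5.18²) = 50.27
|j50 + 8.6| = √(50² + 8.6²) = 50.73
|L(j50)| = 1410 / (50.27 × 50.73) = 0.55288
20 log₁₀(0.55288) = -5.15 dB

-5.1 dB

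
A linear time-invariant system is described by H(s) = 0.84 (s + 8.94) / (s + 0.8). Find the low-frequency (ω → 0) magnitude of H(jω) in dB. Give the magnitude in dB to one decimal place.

H(0) = 0.84 × 8.94 / 0.8 = 9.387
20 log₁₀(9.387) = 19.45 dB

19.5 dB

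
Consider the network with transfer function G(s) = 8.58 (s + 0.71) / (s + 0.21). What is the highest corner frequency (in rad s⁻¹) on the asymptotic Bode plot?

Break frequencies occur at each pole and zero magnitude: 0.21 rad s⁻¹, 0.71 rad s⁻¹.
The highest is 0.71 rad s⁻¹.

0.71 rad s⁻¹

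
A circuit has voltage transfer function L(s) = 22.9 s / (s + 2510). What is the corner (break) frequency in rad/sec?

The single real pole at s = −2510 gives a corner at ω = 2510 rad/sec.

2510 rad/sec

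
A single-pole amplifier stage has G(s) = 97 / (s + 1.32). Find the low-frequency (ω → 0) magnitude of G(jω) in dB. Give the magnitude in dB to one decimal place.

37.3 dB

G(0) = 97 / 1.32 = 73.485
20 log₁₀(73.485) = 37.32 dB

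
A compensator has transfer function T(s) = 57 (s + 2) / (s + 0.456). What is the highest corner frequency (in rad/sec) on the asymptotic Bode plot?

2 rad/sec

Break frequencies occur at each pole and zero magnitude: 0.456 rad/sec, 2 rad/sec.
The highest is 2 rad/sec.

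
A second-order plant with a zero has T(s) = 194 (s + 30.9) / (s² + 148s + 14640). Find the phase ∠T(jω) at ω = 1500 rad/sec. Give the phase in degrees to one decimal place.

-85.5°

∠(j1500 + 30.9) = arctan(1500/30.9) = 88.82°
∠[(j1500)² + 148(j1500) + 14640] = ∠[-2.2354e+06 + j2.22e+05] = 174.33°
∠T(j1500) = 88.82° − 174.33° = -85.51°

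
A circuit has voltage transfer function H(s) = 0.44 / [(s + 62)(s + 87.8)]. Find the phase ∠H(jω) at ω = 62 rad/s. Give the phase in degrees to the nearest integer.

∠(j62 + 62) = arctan(62/62) = 45.00°
∠(j62 + 87.8) = arctan(62/87.8) = 35.23°
∠H(j62) = − (45.00° + 35.23°) = -80.23°

-80°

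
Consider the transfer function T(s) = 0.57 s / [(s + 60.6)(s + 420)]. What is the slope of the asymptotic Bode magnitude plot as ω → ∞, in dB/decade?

With 1 zero and 2 poles, the high-frequency asymptotic slope is 20 × (1 − 2) = -20 dB/decade.

-20 dB/decade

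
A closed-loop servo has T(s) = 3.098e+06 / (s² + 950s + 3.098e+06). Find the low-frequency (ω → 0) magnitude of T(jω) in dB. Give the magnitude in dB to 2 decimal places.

0.00 dB

T(0) = 3.098e+06 / 3.098e+06 = 1
20 log₁₀(1) = 0.000 dB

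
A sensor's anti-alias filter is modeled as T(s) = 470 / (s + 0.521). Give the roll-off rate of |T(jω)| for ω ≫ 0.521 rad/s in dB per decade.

-20 dB/decade

With 0 zeros and 1 pole, the high-frequency asymptotic slope is 20 × (0 − 1) = -20 dB/decade.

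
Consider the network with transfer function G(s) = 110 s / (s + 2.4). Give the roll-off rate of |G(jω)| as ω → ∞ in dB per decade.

With 1 zero and 1 pole, the high-frequency asymptotic slope is 20 × (1 − 1) = 0 dB/decade.

0 dB/decade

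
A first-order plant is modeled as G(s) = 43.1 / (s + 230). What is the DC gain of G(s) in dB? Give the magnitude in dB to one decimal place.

-14.5 dB

G(0) = 43.1 / 230 = 0.18739
20 log₁₀(0.18739) = -14.55 dB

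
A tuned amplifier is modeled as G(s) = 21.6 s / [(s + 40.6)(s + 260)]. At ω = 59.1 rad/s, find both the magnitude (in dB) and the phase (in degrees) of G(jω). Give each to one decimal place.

|G| = -23.5 dB, ∠G = 21.7 deg

|j59.1| = 59.1
|j59.1 + 40.6| = √(59.1² + 40.6²) = 71.7
|j59.1 + 260| = √(59.1² + 260²) = 266.6
|G(j59.1)| = 21.6 × 59.1 / (71.7 × 266.6) = 0.066772
20 log₁₀(0.066772) = -23.51 dB
∠(j59.1) = 90.00°
∠(j59.1 + 40.6) = arctan(59.1/40.6) = 55.51°
∠(j59.1 + 260) = arctan(59.1/260) = 12.81°
∠G(j59.1) = 90.00° − (55.51° + 12.81°) = 21.68°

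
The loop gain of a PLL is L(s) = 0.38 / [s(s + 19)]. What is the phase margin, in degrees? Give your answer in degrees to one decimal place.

89.9°

Gain crossover: |L(jω)| = 1 at ω ≈ 0.02 rad s⁻¹.
∠L(j0.02) = −90° − arctan(0.02/19) ≈ -90.06°
PM = 180° + (-90.06°) = 89.94°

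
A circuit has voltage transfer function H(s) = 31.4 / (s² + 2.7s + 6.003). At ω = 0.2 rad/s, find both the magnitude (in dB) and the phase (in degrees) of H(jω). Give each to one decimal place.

|(j0.2)² + 2.7(j0.2) + 6.003| = |5.963 + j0.54| = 5.987
|H(j0.2)| = 31.4 / 5.987 = 5.2443
20 log₁₀(5.2443) = 14.39 dB
∠[(j0.2)² + 2.7(j0.2) + 6.003] = ∠[5.963 + j0.54] = 5.17°
∠H(j0.2) = −5.17° = -5.17°

|H| = 14.4 dB, ∠H = -5.2°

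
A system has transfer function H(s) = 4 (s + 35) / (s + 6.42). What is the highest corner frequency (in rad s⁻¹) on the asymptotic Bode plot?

35 rad s⁻¹

Break frequencies occur at each pole and zero magnitude: 6.42 rad s⁻¹, 35 rad s⁻¹.
The highest is 35 rad s⁻¹.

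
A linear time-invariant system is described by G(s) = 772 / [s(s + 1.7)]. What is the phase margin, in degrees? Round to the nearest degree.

Gain crossover: |G(jω)| = 1 at ω ≈ 27.8 rad/s.
∠G(j27.8) = −90° − arctan(27.8/1.7) ≈ -176.50°
PM = 180° + (-176.50°) = 3.50°

4°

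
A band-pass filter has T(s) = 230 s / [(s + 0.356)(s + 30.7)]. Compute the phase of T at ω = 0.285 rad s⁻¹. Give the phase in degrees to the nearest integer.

∠(j0.285) = 90.00°
∠(j0.285 + 0.356) = arctan(0.285/0.356) = 38.68°
∠(j0.285 + 30.7) = arctan(0.285/30.7) = 0.53°
∠T(j0.285) = 90.00° − (38.68° + 0.53°) = 50.79°

51°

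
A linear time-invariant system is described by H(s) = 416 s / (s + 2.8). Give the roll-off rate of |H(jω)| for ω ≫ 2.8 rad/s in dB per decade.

0 dB/decade

With 1 zero and 1 pole, the high-frequency asymptotic slope is 20 × (1 − 1) = 0 dB/decade.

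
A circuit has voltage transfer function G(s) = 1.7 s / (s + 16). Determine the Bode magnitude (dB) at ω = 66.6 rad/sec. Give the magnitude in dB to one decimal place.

|j66.6| = 66.6
|j66.6 + 16| = √(66.6² + 16²) = 68.49
|G(j66.6)| = 1.7 × 66.6 / 68.49 = 1.653
20 log₁₀(1.653) = 4.37 dB

4.4 dB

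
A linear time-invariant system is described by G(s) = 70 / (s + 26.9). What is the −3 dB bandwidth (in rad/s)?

For a single-pole low-pass, the −3 dB point is at the pole: ω = 26.9 rad/s.

26.9 rad/s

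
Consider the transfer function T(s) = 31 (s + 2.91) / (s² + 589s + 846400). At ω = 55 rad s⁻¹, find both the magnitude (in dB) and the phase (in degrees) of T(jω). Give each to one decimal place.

|j55 + 2.91| = √(55² + 2.91²) = 55.08
|(j55)² + 589(j55) + 846400| = |8.4338e+05 + j32395| = 8.44e+05
|T(j55)| = 31 × 55.08 / 8.44e+05 = 0.002023
20 log₁₀(0.002023) = -53.88 dB
∠(j55 + 2.91) = arctan(55/2.91) = 86.97°
∠[(j55)² + 589(j55) + 846400] = ∠[8.4338e+05 + j32395] = 2.20°
∠T(j55) = 86.97° − 2.20° = 84.77°

|T| = -53.9 dB, ∠T = 84.8°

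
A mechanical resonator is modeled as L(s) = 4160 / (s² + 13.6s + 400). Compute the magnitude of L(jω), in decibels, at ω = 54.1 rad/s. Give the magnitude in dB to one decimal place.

|(j54.1)² + 13.6(j54.1) + 400| = |-2526.8 + j735.76| = 2632
|L(j54.1)| = 4160 / 2632 = 1.5807
20 log₁₀(1.5807) = 3.98 dB

4.0 dB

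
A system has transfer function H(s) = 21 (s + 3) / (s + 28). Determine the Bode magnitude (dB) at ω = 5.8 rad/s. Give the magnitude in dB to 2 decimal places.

|j5.8 + 3| = √(5.8² + 3²) = 6.53
|j5.8 + 28| = √(5.8² + 28²) = 28.59
|H(j5.8)| = 21 × 6.53 / 28.59 = 4.7956
20 log₁₀(4.7956) = 13.617 dB

13.62 dB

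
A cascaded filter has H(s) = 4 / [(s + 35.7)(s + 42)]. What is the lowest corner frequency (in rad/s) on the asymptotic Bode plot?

Break frequencies occur at each pole and zero magnitude: 35.7 rad/s, 42 rad/s.
The lowest is 35.7 rad/s.

35.7 rad/s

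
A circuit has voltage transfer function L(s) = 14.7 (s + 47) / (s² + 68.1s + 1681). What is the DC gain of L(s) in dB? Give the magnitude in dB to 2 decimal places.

L(0) = 14.7 × 47 / 1681 = 0.41101
20 log₁₀(0.41101) = -7.723 dB

-7.72 dB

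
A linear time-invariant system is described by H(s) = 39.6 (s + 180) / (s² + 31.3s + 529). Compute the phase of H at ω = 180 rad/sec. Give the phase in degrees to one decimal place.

∠(j180 + 180) = arctan(180/180) = 45.00°
∠[(j180)² + 31.3(j180) + 529] = ∠[-31871 + j5634] = 169.98°
∠H(j180) = 45.00° − 169.98° = -124.98°

-125.0°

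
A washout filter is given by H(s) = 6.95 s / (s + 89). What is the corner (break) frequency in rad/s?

The single real pole at s = −89 gives a corner at ω = 89 rad/s.

89 rad/s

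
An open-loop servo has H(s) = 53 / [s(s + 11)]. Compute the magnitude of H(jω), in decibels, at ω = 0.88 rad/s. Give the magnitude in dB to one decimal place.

|j0.88 + 11| = √(0.88² + 11²) = 11.04
|j0.88| = 0.88
|H(j0.88)| = 53 / (11.04 × 0.88) = 5.4578
20 log₁₀(5.4578) = 14.74 dB

14.7 dB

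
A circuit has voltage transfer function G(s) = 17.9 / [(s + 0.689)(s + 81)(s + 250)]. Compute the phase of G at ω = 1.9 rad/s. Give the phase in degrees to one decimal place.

-71.8°

∠(j1.9 + 0.689) = arctan(1.9/0.689) = 70.07°
∠(j1.9 + 81) = arctan(1.9/81) = 1.34°
∠(j1.9 + 250) = arctan(1.9/250) = 0.44°
∠G(j1.9) = − (70.07° + 1.34° + 0.44°) = -71.85°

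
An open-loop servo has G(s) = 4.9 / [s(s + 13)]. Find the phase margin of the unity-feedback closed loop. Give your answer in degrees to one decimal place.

Gain crossover: |G(jω)| = 1 at ω ≈ 0.377 rad/sec.
∠G(j0.377) = −90° − arctan(0.377/13) ≈ -91.66°
PM = 180° + (-91.66°) = 88.34°

88.3°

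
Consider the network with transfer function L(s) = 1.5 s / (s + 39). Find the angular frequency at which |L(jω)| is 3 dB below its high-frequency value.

For a single-pole high-pass, the −3 dB point is at the pole: ω = 39 rad s⁻¹.

39 rad s⁻¹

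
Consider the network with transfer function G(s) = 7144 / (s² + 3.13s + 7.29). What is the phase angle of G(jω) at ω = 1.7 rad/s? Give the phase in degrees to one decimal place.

-50.4°

∠[(j1.7)² + 3.13(j1.7) + 7.29] = ∠[4.4 + j5.321] = 50.41°
∠G(j1.7) = −50.41° = -50.41°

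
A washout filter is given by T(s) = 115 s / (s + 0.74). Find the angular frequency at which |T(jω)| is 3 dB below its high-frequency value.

For a single-pole high-pass, the −3 dB point is at the pole: ω = 0.74 rad/s.

0.74 rad/s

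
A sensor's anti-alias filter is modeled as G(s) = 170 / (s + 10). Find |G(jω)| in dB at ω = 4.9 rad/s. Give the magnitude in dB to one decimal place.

23.7 dB

|j4.9 + 10| = √(4.9² + 10²) = 11.14
|G(j4.9)| = 170 / 11.14 = 15.266
20 log₁₀(15.266) = 23.67 dB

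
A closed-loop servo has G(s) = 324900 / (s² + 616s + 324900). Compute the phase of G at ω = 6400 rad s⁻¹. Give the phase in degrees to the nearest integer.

∠[(j6400)² + 616(j6400) + 324900] = ∠[-4.0635e+07 + j3.9424e+06] = 174.46°
∠G(j6400) = −174.46° = -174.46°

-174°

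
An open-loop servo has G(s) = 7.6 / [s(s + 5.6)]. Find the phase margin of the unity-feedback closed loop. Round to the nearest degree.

77°

Gain crossover: |G(jω)| = 1 at ω ≈ 1.32 rad/s.
∠G(j1.32) = −90° − arctan(1.32/5.6) ≈ -103.27°
PM = 180° + (-103.27°) = 76.73°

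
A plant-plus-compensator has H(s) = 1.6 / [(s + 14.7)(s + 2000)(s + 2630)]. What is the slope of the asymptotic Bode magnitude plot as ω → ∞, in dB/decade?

With 0 zeros and 3 poles, the high-frequency asymptotic slope is 20 × (0 − 3) = -60 dB/decade.

-60 dB/decade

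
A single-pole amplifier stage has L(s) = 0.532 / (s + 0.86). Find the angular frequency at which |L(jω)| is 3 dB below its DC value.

0.86 rad/sec

For a single-pole low-pass, the −3 dB point is at the pole: ω = 0.86 rad/sec.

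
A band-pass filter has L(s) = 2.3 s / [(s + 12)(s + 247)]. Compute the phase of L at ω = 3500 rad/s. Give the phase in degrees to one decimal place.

-85.8°

∠(j3500) = 90.00°
∠(j3500 + 12) = arctan(3500/12) = 89.80°
∠(j3500 + 247) = arctan(3500/247) = 85.96°
∠L(j3500) = 90.00° − (89.80° + 85.96°) = -85.77°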